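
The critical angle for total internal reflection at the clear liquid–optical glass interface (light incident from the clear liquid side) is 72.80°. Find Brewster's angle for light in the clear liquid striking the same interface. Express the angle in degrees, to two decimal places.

θ_B ≈ 43.69°

n₂/n₁ = sin θ_c = sin 72.80° = 0.9553.
tan θ_B equals the same ratio, so θ_B = arctan(0.9553) = 43.69°.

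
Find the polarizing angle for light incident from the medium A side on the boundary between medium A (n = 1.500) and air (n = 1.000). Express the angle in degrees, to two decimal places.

θ_B ≈ 33.69°

Brewster's condition: tan θ_B = n₂/n₁ = 1.000/1.500 = 0.6667.
θ_B = arctan(0.6667) = 33.69°.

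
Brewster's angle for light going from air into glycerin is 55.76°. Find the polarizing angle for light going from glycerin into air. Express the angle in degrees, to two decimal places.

The two Brewster angles are complementary: θ_B' = 90° − θ_B = 90° − 55.76° = 34.24°.

θ_B' ≈ 34.24°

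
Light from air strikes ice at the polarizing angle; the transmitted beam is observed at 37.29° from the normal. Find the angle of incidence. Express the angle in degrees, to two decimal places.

Brewster's condition makes the reflected and refracted beams perpendicular: θ_B + θ_t = 90°.
So θ_B = 90° − θ_t = 90° − 37.29° = 52.71°.

θ_B ≈ 52.71°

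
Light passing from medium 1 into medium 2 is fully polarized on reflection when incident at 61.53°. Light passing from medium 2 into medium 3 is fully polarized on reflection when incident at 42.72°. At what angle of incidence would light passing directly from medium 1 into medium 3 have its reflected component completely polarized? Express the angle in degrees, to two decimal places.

n₂/n₁ = tan 61.53° = 1.8441 and n₃/n₂ = tan 42.72° = 0.9234.
So n₃/n₁ = (n₂/n₁)(n₃/n₂) = 1.8441 × 0.9234 = 1.7029.
θ_B(1→3) = arctan(1.7029) = 59.58°.

θ_B ≈ 59.58°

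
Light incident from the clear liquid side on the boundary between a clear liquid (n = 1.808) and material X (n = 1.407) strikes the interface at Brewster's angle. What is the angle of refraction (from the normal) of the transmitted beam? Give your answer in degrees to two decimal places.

θ_t ≈ 52.11°

First find Brewster's angle: tan θ_B = 1.407/1.808 = 0.7782, giving θ_B = 37.89°.
At Brewster's angle the reflected and refracted rays are perpendicular, so θ_t = 90° − θ_B = 90° − 37.89° = 52.11°.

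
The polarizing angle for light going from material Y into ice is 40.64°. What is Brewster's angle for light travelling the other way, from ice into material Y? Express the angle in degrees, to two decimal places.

θ_B' ≈ 49.36°

The two Brewster angles are complementary: θ_B' = 90° − θ_B = 90° − 40.64° = 49.36°.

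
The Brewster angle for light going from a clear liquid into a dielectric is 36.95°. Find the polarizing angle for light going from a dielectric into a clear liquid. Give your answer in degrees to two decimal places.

tan θ_B' = n₁/n₂ = 1/tan θ_B, so θ_B' = 90° − θ_B.
θ_B' = 90° − 36.95° = 53.05°.

θ_B' ≈ 53.05°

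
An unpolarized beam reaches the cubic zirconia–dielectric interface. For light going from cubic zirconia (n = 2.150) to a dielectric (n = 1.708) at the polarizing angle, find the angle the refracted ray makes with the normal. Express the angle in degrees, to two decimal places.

θ_t ≈ 51.54°

tan θ_B = n₂/n₁ = 1.708/2.150 = 0.7944, so θ_B = 38.46°.
Since θ_B + θ_t = 90° at Brewster incidence, θ_t = 90° − 38.46° = 51.54°.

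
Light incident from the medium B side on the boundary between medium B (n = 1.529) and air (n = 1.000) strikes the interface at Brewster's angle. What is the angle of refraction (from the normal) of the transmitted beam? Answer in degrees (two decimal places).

tan θ_B = n₂/n₁ = 1.000/1.529 = 0.6540, so θ_B = 33.19°.
At Brewster's angle the reflected and refracted rays are perpendicular, so θ_t = 90° − θ_B = 90° − 33.19° = 56.81°.

θ_t ≈ 56.81°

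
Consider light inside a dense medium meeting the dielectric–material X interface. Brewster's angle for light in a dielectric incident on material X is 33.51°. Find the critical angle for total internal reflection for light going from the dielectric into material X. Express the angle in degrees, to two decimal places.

θ_c ≈ 41.46°

From Brewster, n₂/n₁ = tan θ_B = tan 33.51° = 0.6621.
Then sin θ_c = n₂/n₁ = 0.6621, so θ_c = arcsin 0.6621 = 41.46°.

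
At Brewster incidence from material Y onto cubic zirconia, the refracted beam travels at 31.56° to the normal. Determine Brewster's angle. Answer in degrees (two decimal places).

θ_B ≈ 58.44°

Since the reflected and refracted rays are at right angles at the polarizing angle, θ_B + θ_t = 90°.
θ_B = 90° − 31.56° = 58.44°.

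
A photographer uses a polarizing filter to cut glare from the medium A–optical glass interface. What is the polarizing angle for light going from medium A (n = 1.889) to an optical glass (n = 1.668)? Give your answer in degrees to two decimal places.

θ_B ≈ 41.44°

The reflected p-component vanishes when tan θ_B = n₂/n₁.
Here n₂/n₁ = 1.668/1.889 = 0.8830, and Brewster's law gives tan θ_B = n₂/n₁. Taking the arctangent, θ_B = 41.44°.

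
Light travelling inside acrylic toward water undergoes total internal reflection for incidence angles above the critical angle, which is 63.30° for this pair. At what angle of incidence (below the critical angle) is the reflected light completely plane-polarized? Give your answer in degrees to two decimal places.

sin θ_c = n₂/n₁, so n₂/n₁ = sin 63.30° = 0.8934.
Brewster: tan θ_B = n₂/n₁ = 0.8934.
θ_B = arctan(0.8934) = 41.78°.

θ_B ≈ 41.78°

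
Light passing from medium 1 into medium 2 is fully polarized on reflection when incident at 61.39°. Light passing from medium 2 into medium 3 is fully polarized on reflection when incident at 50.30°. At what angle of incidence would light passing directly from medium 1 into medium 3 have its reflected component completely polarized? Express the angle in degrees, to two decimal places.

θ_B ≈ 65.64°

Each Brewster angle gives a ratio: n₂/n₁ = tan 61.39° = 1.8334, n₃/n₂ = tan 50.30° = 1.2045.
So n₃/n₁ = (n₂/n₁)(n₃/n₂) = 1.8334 × 1.2045 = 2.2083.
θ_B(1→3) = arctan(2.2083) = 65.64°.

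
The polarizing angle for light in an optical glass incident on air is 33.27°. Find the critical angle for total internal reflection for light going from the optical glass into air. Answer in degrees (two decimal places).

θ_c ≈ 41.01°

tan θ_B = n₂/n₁ = tan 33.27° = 0.6561.
Total internal reflection: sin θ_c = n₂/n₁ = 0.6561.
θ_c = arcsin(0.6561) = 41.01°.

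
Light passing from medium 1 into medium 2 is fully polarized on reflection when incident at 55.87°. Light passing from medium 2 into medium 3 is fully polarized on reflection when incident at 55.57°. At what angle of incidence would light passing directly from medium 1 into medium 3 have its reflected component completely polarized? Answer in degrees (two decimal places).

θ_B ≈ 65.08°

n₂/n₁ = tan 55.87° = 1.4753 and n₃/n₂ = tan 55.57° = 1.4588.
Multiplying, n₃/n₁ = 1.4753 × 1.4588 = 2.1522, and θ_B(1→3) = arctan 2.1522 = 65.08°.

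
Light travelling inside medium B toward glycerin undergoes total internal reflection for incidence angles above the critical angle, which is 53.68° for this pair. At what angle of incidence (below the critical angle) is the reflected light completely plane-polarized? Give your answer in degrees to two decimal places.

n₂/n₁ = sin θ_c = sin 53.68° = 0.8057.
tan θ_B equals the same ratio, so θ_B = arctan(0.8057) = 38.86°.

θ_B ≈ 38.86°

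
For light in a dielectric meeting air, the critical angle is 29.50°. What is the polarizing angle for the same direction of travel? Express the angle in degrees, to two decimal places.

At the critical angle sin θ_c = n₂/n₁, giving n₂/n₁ = sin 29.50° = 0.4924.
Then tan θ_B = n₂/n₁ = 0.4924, so θ_B = arctan 0.4924 = 26.22°.

θ_B ≈ 26.22°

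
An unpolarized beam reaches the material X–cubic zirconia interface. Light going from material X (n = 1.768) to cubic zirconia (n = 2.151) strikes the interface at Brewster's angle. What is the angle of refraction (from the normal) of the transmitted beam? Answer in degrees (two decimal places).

θ_t ≈ 39.42°

θ_B = arctan(n₂/n₁) = arctan(2.151/1.768) = 50.58°.
At Brewster's angle the reflected and refracted rays are perpendicular, so θ_t = 90° − θ_B = 90° − 50.58° = 39.42°.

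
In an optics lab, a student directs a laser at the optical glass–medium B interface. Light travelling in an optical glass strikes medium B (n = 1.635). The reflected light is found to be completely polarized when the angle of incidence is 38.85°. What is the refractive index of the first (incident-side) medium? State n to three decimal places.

Brewster's law: tan θ_B = n₂/n₁ (light incident in an optical glass, refracted into medium B).
n₁ = n₂ / tan θ_B = 1.635 / tan 38.85° = 2.030.

n ≈ 2.030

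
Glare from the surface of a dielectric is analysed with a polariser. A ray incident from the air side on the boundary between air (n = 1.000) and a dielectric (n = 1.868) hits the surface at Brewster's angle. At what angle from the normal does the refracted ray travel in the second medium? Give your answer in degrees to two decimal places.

θ_t ≈ 28.16°

First find Brewster's angle: tan θ_B = 1.868/1.000 = 1.8680, giving θ_B = 61.84°.
Since θ_B + θ_t = 90° at Brewster incidence, θ_t = 90° − 61.84° = 28.16°.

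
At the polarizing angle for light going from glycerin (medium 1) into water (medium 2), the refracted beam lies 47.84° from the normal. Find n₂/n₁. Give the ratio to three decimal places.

n₂/n₁ ≈ 0.905

At Brewster incidence θ_B = 90° − θ_t = 90° − 47.84° = 42.16°.
tan θ_B = n₂/n₁, so n₂/n₁ = tan 42.16° = 0.905.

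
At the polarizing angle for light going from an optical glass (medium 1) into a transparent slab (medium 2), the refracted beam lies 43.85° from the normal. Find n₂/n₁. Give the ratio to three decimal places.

θ_B + θ_t = 90°, so θ_B = 90° − 43.85° = 46.15°.
tan θ_B = n₂/n₁, so n₂/n₁ = tan 46.15° = 1.041.

n₂/n₁ ≈ 1.041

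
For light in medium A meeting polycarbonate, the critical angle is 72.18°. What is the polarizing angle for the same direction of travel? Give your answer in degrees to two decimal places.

At the critical angle sin θ_c = n₂/n₁, giving n₂/n₁ = sin 72.18° = 0.9520.
Then tan θ_B = n₂/n₁ = 0.9520, so θ_B = arctan 0.9520 = 43.59°.

θ_B ≈ 43.59°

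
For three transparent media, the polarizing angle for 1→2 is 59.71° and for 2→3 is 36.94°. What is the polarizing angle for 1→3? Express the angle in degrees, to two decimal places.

tan θ_B(1→2) = n₂/n₁ = tan 59.71° = 1.7120.
tan θ_B(2→3) = n₃/n₂ = tan 36.94° = 0.7519.
So n₃/n₁ = (n₂/n₁)(n₃/n₂) = 1.7120 × 0.7519 = 1.2873.
θ_B(1→3) = arctan(1.2873) = 52.16°.

θ_B ≈ 52.16°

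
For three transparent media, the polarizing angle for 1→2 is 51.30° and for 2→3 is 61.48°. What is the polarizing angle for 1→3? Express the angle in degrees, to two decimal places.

θ_B ≈ 66.47°

tan θ_B(1→2) = n₂/n₁ = tan 51.30° = 1.2482.
tan θ_B(2→3) = n₃/n₂ = tan 61.48° = 1.8402.
Multiplying, n₃/n₁ = 1.2482 × 1.8402 = 2.2970, and θ_B(1→3) = arctan 2.2970 = 66.47°.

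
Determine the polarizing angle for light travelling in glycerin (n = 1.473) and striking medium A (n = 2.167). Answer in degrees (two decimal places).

At Brewster's angle the reflected and refracted rays are perpendicular, which with Snell's law gives tan θ_B = n₂/n₁.
tan θ_B = n₂/n₁ = 2.167/1.473 = 1.4711.
θ_B = arctan(1.4711) = 55.79°.

θ_B ≈ 55.79°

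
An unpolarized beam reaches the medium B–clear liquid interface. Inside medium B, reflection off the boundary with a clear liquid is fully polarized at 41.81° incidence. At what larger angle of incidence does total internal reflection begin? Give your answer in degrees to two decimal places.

θ_c ≈ 63.43°

tan θ_B = n₂/n₁ = tan 41.81° = 0.8944.
Total internal reflection: sin θ_c = n₂/n₁ = 0.8944.
θ_c = arcsin(0.8944) = 63.43°.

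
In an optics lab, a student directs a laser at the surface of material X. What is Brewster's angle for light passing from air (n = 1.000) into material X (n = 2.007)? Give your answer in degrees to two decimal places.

θ_B ≈ 63.51°

The reflected p-component vanishes when tan θ_B = n₂/n₁.
Brewster's condition: tan θ_B = n₂/n₁ = 2.007/1.000 = 2.0070.
θ_B = arctan(2.0070) = 63.51°.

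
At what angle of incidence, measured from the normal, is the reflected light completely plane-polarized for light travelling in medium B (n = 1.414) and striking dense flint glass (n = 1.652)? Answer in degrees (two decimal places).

tan θ_B = n₂/n₁ = 1.652/1.414 = 1.1683. Taking the arctangent, θ_B = 49.44°.

θ_B ≈ 49.44°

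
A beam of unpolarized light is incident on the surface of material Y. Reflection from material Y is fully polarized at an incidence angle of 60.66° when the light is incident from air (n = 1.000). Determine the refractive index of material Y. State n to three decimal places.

n ≈ 1.779

At the polarizing angle, tan θ_B = n₂/n₁ with n₁ on the incident side (air) and n₂ on the transmitted side (material Y).
n₂ = n₁ tan θ_B = 1.000 × tan 60.66° = 1.779.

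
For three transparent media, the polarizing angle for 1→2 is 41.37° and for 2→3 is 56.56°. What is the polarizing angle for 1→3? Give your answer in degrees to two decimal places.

tan θ_B(1→2) = n₂/n₁ = tan 41.37° = 0.8807.
tan θ_B(2→3) = n₃/n₂ = tan 56.56° = 1.5143.
n₃/n₁ = 1.3336. Then tan θ_B(1→3) = n₃/n₁, so θ_B(1→3) = arctan(1.3336) = 53.14°.

θ_B ≈ 53.14°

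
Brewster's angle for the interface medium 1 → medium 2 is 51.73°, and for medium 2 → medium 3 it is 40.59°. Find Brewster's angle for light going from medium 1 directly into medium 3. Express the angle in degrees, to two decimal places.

θ_B ≈ 47.36°

n₂/n₁ = tan 51.73° = 1.2676 and n₃/n₂ = tan 40.59° = 0.8568.
So n₃/n₁ = (n₂/n₁)(n₃/n₂) = 1.2676 × 0.8568 = 1.0861.
θ_B(1→3) = arctan(1.0861) = 47.36°.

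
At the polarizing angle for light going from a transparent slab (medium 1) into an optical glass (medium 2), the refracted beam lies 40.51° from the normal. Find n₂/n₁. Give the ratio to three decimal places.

n₂/n₁ ≈ 1.170

θ_B + θ_t = 90°, so θ_B = 90° − 40.51° = 49.49°.
tan θ_B = n₂/n₁, so n₂/n₁ = tan 49.49° = 1.170.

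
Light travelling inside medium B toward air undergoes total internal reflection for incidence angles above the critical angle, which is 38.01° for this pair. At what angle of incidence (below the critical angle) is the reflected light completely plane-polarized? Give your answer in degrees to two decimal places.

θ_B ≈ 31.62°

n₂/n₁ = sin θ_c = sin 38.01° = 0.6158.
tan θ_B equals the same ratio, so θ_B = arctan(0.6158) = 31.62°.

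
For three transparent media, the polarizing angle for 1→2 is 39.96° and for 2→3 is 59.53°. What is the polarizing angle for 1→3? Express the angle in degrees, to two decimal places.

θ_B ≈ 54.93°

Each Brewster angle gives a ratio: n₂/n₁ = tan 39.96° = 0.8379, n₃/n₂ = tan 59.53° = 1.6997.
n₃/n₁ = 1.4242. Then tan θ_B(1→3) = n₃/n₁, so θ_B(1→3) = arctan(1.4242) = 54.93°.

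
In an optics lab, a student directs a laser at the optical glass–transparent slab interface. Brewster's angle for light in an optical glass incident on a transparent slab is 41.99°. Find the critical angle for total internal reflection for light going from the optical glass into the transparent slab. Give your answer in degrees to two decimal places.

From Brewster, n₂/n₁ = tan θ_B = tan 41.99° = 0.9001.
Then sin θ_c = n₂/n₁ = 0.9001, so θ_c = arcsin 0.9001 = 64.17°.

θ_c ≈ 64.17°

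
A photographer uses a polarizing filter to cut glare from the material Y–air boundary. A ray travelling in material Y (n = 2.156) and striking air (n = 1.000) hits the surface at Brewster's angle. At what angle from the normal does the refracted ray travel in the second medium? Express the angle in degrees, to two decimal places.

θ_t ≈ 65.12°

θ_B = arctan(n₂/n₁) = arctan(1.000/2.156) = 24.88°.
Since θ_B + θ_t = 90° at Brewster incidence, θ_t = 90° − 24.88° = 65.12°.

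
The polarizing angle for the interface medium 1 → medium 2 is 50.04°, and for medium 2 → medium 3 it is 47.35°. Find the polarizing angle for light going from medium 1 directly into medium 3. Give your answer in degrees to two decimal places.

θ_B ≈ 52.34°

n₂/n₁ = tan 50.04° = 1.1934 and n₃/n₂ = tan 47.35° = 1.0856.
n₃/n₁ = 1.2956. Then tan θ_B(1→3) = n₃/n₁, so θ_B(1→3) = arctan(1.2956) = 52.34°.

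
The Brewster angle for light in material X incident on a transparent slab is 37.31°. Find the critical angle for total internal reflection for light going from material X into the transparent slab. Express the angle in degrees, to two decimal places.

From Brewster, n₂/n₁ = tan θ_B = tan 37.31° = 0.7621.
Then sin θ_c = n₂/n₁ = 0.7621, so θ_c = arcsin 0.7621 = 49.65°.

θ_c ≈ 49.65°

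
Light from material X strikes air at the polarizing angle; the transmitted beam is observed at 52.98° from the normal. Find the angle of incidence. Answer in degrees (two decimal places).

θ_B ≈ 37.02°

Brewster's condition makes the reflected and refracted beams perpendicular: θ_B + θ_t = 90°.
θ_B = 90° − 52.98° = 37.02°.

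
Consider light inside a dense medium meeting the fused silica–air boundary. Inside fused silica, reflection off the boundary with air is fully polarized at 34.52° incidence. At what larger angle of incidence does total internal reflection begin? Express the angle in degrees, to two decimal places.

θ_c ≈ 43.46°

From Brewster, n₂/n₁ = tan θ_B = tan 34.52° = 0.6878.
Then sin θ_c = n₂/n₁ = 0.6878, so θ_c = arcsin 0.6878 = 43.46°.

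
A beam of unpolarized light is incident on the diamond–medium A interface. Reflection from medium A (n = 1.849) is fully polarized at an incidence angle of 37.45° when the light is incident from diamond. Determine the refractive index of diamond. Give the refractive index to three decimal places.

n ≈ 2.414

At Brewster's angle, tan θ_B = n₂/n₁ with n₁ on the incident side (diamond) and n₂ on the transmitted side (medium A).
n₁ = n₂ / tan θ_B = 1.849 / tan 37.45° = 2.414.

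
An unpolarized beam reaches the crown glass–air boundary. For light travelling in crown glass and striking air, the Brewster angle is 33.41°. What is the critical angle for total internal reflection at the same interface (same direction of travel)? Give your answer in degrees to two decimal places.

θ_c ≈ 41.27°

tan θ_B = n₂/n₁ = tan 33.41° = 0.6596.
Total internal reflection: sin θ_c = n₂/n₁ = 0.6596.
θ_c = arcsin(0.6596) = 41.27°.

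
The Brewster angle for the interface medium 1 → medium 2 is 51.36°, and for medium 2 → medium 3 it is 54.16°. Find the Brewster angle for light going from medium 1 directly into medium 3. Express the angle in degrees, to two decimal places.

θ_B ≈ 60.00°

Each Brewster angle gives a ratio: n₂/n₁ = tan 51.36° = 1.2509, n₃/n₂ = tan 54.16° = 1.3845.
Multiplying, n₃/n₁ = 1.2509 × 1.3845 = 1.7318, and θ_B(1→3) = arctan 1.7318 = 60.00°.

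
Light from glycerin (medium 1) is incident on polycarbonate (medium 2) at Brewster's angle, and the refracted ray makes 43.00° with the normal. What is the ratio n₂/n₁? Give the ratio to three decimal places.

n₂/n₁ ≈ 1.072

θ_B + θ_t = 90°, so θ_B = 90° − 43.00° = 47.00°.
tan θ_B = n₂/n₁, so n₂/n₁ = tan 47.00° = 1.072.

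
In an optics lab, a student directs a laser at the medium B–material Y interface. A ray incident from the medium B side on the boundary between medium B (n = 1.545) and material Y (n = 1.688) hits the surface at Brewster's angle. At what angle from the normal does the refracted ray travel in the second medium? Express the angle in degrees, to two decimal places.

θ_t ≈ 42.47°

tan θ_B = n₂/n₁ = 1.688/1.545 = 1.0926, so θ_B = 47.53°.
Since θ_B + θ_t = 90° at Brewster incidence, θ_t = 90° − 47.53° = 42.47°.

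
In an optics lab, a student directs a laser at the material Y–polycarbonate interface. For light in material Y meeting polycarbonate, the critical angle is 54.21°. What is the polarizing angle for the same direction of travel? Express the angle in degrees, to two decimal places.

sin θ_c = n₂/n₁, so n₂/n₁ = sin 54.21° = 0.8112.
Brewster: tan θ_B = n₂/n₁ = 0.8112.
θ_B = arctan(0.8112) = 39.05°.

θ_B ≈ 39.05°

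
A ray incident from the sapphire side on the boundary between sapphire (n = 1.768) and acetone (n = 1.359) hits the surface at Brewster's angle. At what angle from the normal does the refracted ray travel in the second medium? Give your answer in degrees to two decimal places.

θ_t ≈ 52.45°

θ_B = arctan(n₂/n₁) = arctan(1.359/1.768) = 37.55°.
The refracted ray is perpendicular to the reflected ray, so θ_t = 90° − θ_B = 52.45°.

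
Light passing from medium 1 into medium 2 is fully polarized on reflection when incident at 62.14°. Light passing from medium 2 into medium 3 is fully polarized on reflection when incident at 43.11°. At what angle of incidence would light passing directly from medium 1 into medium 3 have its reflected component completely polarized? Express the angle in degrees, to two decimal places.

θ_B ≈ 60.55°

tan θ_B(1→2) = n₂/n₁ = tan 62.14° = 1.8919.
tan θ_B(2→3) = n₃/n₂ = tan 43.11° = 0.9361.
Multiplying, n₃/n₁ = 1.8919 × 0.9361 = 1.7710, and θ_B(1→3) = arctan 1.7710 = 60.55°.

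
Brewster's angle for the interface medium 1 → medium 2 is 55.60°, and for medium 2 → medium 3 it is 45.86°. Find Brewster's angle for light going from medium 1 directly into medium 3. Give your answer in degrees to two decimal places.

θ_B ≈ 56.40°

Each Brewster angle gives a ratio: n₂/n₁ = tan 55.60° = 1.4605, n₃/n₂ = tan 45.86° = 1.0305.
Multiplying, n₃/n₁ = 1.4605 × 1.0305 = 1.5050, and θ_B(1→3) = arctan 1.5050 = 56.40°.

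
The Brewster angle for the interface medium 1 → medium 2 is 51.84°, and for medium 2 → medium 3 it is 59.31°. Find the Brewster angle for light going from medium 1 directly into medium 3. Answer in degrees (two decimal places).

n₂/n₁ = tan 51.84° = 1.2726 and n₃/n₂ = tan 59.31° = 1.6849.
n₃/n₁ = 2.1442. Then tan θ_B(1→3) = n₃/n₁, so θ_B(1→3) = arctan(2.1442) = 65.00°.

θ_B ≈ 65.00°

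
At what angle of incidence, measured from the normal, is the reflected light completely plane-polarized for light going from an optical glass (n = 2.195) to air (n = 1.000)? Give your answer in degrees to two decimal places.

The reflected p-component vanishes when tan θ_B = n₂/n₁.
Here n₂/n₁ = 1.000/2.195 = 0.4556, and Brewster's law gives tan θ_B = n₂/n₁.
So θ_B = arctan 0.4556 = 24.49°.

θ_B ≈ 24.49°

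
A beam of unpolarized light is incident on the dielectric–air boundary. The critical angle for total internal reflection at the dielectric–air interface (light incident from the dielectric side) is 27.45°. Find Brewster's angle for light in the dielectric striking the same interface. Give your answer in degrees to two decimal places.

n₂/n₁ = sin θ_c = sin 27.45° = 0.4610.
tan θ_B equals the same ratio, so θ_B = arctan(0.4610) = 24.75°.

θ_B ≈ 24.75°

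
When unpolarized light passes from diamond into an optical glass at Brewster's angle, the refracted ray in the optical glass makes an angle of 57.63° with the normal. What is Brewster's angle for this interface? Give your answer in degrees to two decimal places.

θ_B ≈ 32.37°

At Brewster's angle the reflected and refracted rays are perpendicular, so θ_B + θ_t = 90°.
θ_B = 90° − 57.63° = 32.37°.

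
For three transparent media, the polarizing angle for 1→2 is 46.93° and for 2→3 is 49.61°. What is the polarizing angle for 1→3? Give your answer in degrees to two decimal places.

tan θ_B(1→2) = n₂/n₁ = tan 46.93° = 1.0697.
tan θ_B(2→3) = n₃/n₂ = tan 49.61° = 1.1754.
Multiplying, n₃/n₁ = 1.0697 × 1.1754 = 1.2574, and θ_B(1→3) = arctan 1.2574 = 51.50°.

θ_B ≈ 51.50°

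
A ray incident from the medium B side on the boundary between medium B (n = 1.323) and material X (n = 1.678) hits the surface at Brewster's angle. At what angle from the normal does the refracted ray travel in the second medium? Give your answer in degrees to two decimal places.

First find Brewster's angle: tan θ_B = 1.678/1.323 = 1.2683, giving θ_B = 51.75°.
Since θ_B + θ_t = 90° at Brewster incidence, θ_t = 90° − 51.75° = 38.25°.

θ_t ≈ 38.25°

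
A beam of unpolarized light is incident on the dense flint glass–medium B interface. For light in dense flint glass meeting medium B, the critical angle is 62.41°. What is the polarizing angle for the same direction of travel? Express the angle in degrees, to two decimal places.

n₂/n₁ = sin θ_c = sin 62.41° = 0.8863.
tan θ_B equals the same ratio, so θ_B = arctan(0.8863) = 41.55°.

θ_B ≈ 41.55°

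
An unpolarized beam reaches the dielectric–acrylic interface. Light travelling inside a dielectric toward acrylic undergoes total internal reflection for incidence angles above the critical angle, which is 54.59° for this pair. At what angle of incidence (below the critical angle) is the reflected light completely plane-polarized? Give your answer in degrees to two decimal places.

sin θ_c = n₂/n₁, so n₂/n₁ = sin 54.59° = 0.8150.
Brewster: tan θ_B = n₂/n₁ = 0.8150.
θ_B = arctan(0.8150) = 39.18°.

θ_B ≈ 39.18°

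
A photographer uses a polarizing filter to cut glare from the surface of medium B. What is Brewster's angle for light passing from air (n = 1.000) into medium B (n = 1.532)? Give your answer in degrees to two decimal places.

θ_B ≈ 56.87°

At Brewster's angle the reflected and refracted rays are perpendicular, which with Snell's law gives tan θ_B = n₂/n₁.
Here n₂/n₁ = 1.532/1.000 = 1.5320, and Brewster's law gives tan θ_B = n₂/n₁.
So θ_B = arctan 1.5320 = 56.87°.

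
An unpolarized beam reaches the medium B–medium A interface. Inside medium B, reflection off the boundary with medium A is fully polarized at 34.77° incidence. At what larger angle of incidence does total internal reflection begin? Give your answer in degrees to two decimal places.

θ_c ≈ 43.97°

n₂/n₁ = tan 34.77° = 0.6942; the critical angle satisfies sin θ_c = n₂/n₁.
θ_c = arcsin(0.6942) = 43.97°.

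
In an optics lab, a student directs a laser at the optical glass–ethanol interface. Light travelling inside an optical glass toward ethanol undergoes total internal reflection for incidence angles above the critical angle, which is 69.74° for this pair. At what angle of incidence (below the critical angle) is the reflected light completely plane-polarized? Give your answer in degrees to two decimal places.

θ_B ≈ 43.17°

sin θ_c = n₂/n₁, so n₂/n₁ = sin 69.74° = 0.9381.
Brewster: tan θ_B = n₂/n₁ = 0.9381.
θ_B = arctan(0.9381) = 43.17°.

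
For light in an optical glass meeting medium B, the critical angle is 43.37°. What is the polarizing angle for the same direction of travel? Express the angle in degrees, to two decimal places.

θ_B ≈ 34.48°

At the critical angle sin θ_c = n₂/n₁, giving n₂/n₁ = sin 43.37° = 0.6867.
Then tan θ_B = n₂/n₁ = 0.6867, so θ_B = arctan 0.6867 = 34.48°.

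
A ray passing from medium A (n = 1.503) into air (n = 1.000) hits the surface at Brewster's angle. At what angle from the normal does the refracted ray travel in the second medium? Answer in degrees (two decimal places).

tan θ_B = n₂/n₁ = 1.000/1.503 = 0.6653, so θ_B = 33.64°.
At Brewster's angle the reflected and refracted rays are perpendicular, so θ_t = 90° − θ_B = 90° − 33.64° = 56.36°.

θ_t ≈ 56.36°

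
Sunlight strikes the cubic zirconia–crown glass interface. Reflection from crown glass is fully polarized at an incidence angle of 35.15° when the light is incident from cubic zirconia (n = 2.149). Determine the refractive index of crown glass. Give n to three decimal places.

At the Brewster angle, tan θ_B = n₂/n₁ with n₁ on the incident side (cubic zirconia) and n₂ on the transmitted side (crown glass).
n₂ = n₁ tan θ_B = 2.149 × tan 35.15° = 1.513.

n ≈ 1.513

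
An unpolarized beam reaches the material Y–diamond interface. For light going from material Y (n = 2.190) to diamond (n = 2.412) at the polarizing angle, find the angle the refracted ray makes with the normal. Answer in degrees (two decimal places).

θ_t ≈ 42.24°

tan θ_B = n₂/n₁ = 2.412/2.190 = 1.1014, so θ_B = 47.76°.
At Brewster's angle the reflected and refracted rays are perpendicular, so θ_t = 90° − θ_B = 90° − 47.76° = 42.24°.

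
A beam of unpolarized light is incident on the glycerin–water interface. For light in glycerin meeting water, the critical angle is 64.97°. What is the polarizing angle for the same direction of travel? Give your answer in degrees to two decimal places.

sin θ_c = n₂/n₁, so n₂/n₁ = sin 64.97° = 0.9061.
Brewster: tan θ_B = n₂/n₁ = 0.9061.
θ_B = arctan(0.9061) = 42.18°.

θ_B ≈ 42.18°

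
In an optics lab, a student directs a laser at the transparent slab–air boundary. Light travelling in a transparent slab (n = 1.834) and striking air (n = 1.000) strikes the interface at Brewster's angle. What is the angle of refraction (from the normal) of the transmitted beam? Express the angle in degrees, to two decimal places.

θ_t ≈ 61.40°

θ_B = arctan(n₂/n₁) = arctan(1.000/1.834) = 28.60°.
The refracted ray is perpendicular to the reflected ray, so θ_t = 90° − θ_B = 61.40°.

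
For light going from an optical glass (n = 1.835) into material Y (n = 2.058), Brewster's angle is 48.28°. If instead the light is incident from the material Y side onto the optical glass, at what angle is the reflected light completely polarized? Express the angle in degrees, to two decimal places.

θ_B' ≈ 41.72°

Reversing the direction swaps n₁ and n₂, so tan θ_B' = 1/tan θ_B and θ_B' = 90° − θ_B.
Hence θ_B' = 90° − 48.28° = 41.72°.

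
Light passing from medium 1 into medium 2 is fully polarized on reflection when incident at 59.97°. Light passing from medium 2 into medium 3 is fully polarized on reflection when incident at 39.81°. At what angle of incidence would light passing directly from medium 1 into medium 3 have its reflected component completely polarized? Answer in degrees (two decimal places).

Each Brewster angle gives a ratio: n₂/n₁ = tan 59.97° = 1.7300, n₃/n₂ = tan 39.81° = 0.8335.
So n₃/n₁ = (n₂/n₁)(n₃/n₂) = 1.7300 × 0.8335 = 1.4419.
θ_B(1→3) = arctan(1.4419) = 55.26°.

θ_B ≈ 55.26°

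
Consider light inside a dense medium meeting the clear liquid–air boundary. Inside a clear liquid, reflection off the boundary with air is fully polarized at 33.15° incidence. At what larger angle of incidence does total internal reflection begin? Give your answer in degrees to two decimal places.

tan θ_B = n₂/n₁ = tan 33.15° = 0.6531.
Total internal reflection: sin θ_c = n₂/n₁ = 0.6531.
θ_c = arcsin(0.6531) = 40.78°.

θ_c ≈ 40.78°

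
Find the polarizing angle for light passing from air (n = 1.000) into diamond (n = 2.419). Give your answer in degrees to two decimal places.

The reflected p-component vanishes when tan θ_B = n₂/n₁.
Brewster's condition: tan θ_B = n₂/n₁ = 2.419/1.000 = 2.4190. Taking the arctangent, θ_B = 67.54°.

θ_B ≈ 67.54°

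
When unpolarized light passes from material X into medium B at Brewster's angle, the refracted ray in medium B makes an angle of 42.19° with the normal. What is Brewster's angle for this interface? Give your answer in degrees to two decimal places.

θ_B ≈ 47.81°

Brewster's condition makes the reflected and refracted beams perpendicular: θ_B + θ_t = 90°.
θ_B = 90° − 42.19° = 47.81°.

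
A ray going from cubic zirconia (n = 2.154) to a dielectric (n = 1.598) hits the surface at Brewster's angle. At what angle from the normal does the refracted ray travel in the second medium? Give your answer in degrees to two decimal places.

θ_t ≈ 53.43°

First find Brewster's angle: tan θ_B = 1.598/2.154 = 0.7419, giving θ_B = 36.57°.
The refracted ray is perpendicular to the reflected ray, so θ_t = 90° − θ_B = 53.43°.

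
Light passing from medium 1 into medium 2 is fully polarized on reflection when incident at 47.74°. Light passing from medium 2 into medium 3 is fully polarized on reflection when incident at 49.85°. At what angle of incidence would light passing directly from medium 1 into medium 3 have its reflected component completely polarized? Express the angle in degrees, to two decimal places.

Each Brewster angle gives a ratio: n₂/n₁ = tan 47.74° = 1.1005, n₃/n₂ = tan 49.85° = 1.1854.
n₃/n₁ = 1.3046. Then tan θ_B(1→3) = n₃/n₁, so θ_B(1→3) = arctan(1.3046) = 52.53°.

θ_B ≈ 52.53°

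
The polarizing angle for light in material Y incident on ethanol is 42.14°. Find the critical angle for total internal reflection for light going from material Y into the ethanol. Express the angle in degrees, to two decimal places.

tan θ_B = n₂/n₁ = tan 42.14° = 0.9048.
Total internal reflection: sin θ_c = n₂/n₁ = 0.9048.
θ_c = arcsin(0.9048) = 64.80°.

θ_c ≈ 64.80°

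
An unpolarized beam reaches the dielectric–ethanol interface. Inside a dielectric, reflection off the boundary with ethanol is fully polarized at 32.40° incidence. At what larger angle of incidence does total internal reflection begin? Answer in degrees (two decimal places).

θ_c ≈ 39.39°

n₂/n₁ = tan 32.40° = 0.6346; the critical angle satisfies sin θ_c = n₂/n₁.
θ_c = arcsin(0.6346) = 39.39°.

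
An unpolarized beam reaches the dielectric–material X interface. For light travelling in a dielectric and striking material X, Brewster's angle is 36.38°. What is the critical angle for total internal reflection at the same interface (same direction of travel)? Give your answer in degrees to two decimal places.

n₂/n₁ = tan 36.38° = 0.7367; the critical angle satisfies sin θ_c = n₂/n₁.
θ_c = arcsin(0.7367) = 47.45°.

θ_c ≈ 47.45°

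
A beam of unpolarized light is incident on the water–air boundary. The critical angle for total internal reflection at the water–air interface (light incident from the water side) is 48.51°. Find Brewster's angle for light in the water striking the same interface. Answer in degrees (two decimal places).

n₂/n₁ = sin θ_c = sin 48.51° = 0.7491.
tan θ_B equals the same ratio, so θ_B = arctan(0.7491) = 36.84°.

θ_B ≈ 36.84°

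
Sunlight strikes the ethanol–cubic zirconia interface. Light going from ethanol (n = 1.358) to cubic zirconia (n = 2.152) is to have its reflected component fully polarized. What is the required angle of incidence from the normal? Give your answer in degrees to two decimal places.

Here n₂/n₁ = 2.152/1.358 = 1.5847, and Brewster's law gives tan θ_B = n₂/n₁.
So θ_B = arctan 1.5847 = 57.75°.

θ_B ≈ 57.75°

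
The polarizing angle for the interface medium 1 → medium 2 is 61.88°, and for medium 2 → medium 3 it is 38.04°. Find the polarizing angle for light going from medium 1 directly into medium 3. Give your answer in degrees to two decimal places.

θ_B ≈ 55.67°

Each Brewster angle gives a ratio: n₂/n₁ = tan 61.88° = 1.8713, n₃/n₂ = tan 38.04° = 0.7824.
So n₃/n₁ = (n₂/n₁)(n₃/n₂) = 1.8713 × 0.7824 = 1.4641.
θ_B(1→3) = arctan(1.4641) = 55.67°.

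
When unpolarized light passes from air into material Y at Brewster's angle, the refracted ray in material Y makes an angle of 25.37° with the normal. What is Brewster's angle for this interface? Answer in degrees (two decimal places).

θ_B ≈ 64.63°

At Brewster's angle the reflected and refracted rays are perpendicular, so θ_B + θ_t = 90°.
So θ_B = 90° − θ_t = 90° − 25.37° = 64.63°.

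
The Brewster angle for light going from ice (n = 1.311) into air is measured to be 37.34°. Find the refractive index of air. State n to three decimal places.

Full polarization of the reflected beam means tan θ_B = n₂/n₁, where n₁ is the incident medium (ice).
n₂ = n₁ tan θ_B = 1.311 × tan 37.34° = 1.000.

n ≈ 1.000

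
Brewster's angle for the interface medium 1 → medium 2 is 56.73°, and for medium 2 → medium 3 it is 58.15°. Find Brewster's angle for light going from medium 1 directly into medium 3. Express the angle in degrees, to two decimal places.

n₂/n₁ = tan 56.73° = 1.5241 and n₃/n₂ = tan 58.15° = 1.6097.
Multiplying, n₃/n₁ = 1.5241 × 1.6097 = 2.4533, and θ_B(1→3) = arctan 2.4533 = 67.82°.

θ_B ≈ 67.82°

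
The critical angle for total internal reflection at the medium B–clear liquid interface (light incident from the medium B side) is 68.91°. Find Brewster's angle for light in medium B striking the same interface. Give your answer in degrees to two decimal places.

θ_B ≈ 43.02°

At the critical angle sin θ_c = n₂/n₁, giving n₂/n₁ = sin 68.91° = 0.9330.
Then tan θ_B = n₂/n₁ = 0.9330, so θ_B = arctan 0.9330 = 43.02°.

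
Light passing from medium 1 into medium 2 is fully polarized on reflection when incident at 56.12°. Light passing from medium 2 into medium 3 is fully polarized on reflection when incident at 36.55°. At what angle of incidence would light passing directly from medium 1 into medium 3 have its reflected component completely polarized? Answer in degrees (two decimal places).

θ_B ≈ 47.83°

Each Brewster angle gives a ratio: n₂/n₁ = tan 56.12° = 1.4893, n₃/n₂ = tan 36.55° = 0.7413.
Multiplying, n₃/n₁ = 1.4893 × 0.7413 = 1.1040, and θ_B(1→3) = arctan 1.1040 = 47.83°.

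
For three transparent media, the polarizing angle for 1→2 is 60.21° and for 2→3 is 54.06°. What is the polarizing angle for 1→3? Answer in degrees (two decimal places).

tan θ_B(1→2) = n₂/n₁ = tan 60.21° = 1.7468.
tan θ_B(2→3) = n₃/n₂ = tan 54.06° = 1.3794.
n₃/n₁ = 2.4096. Then tan θ_B(1→3) = n₃/n₁, so θ_B(1→3) = arctan(2.4096) = 67.46°.

θ_B ≈ 67.46°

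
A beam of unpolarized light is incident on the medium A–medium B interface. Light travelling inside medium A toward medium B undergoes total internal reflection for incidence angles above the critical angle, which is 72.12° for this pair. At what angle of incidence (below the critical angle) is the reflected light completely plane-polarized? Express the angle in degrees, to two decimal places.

sin θ_c = n₂/n₁, so n₂/n₁ = sin 72.12° = 0.9517.
Brewster: tan θ_B = n₂/n₁ = 0.9517.
θ_B = arctan(0.9517) = 43.58°.

θ_B ≈ 43.58°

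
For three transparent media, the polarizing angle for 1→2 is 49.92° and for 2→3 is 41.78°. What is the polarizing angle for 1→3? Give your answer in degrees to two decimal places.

n₂/n₁ = tan 49.92° = 1.1884 and n₃/n₂ = tan 41.78° = 0.8935.
So n₃/n₁ = (n₂/n₁)(n₃/n₂) = 1.1884 × 0.8935 = 1.0618.
θ_B(1→3) = arctan(1.0618) = 46.72°.

θ_B ≈ 46.72°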